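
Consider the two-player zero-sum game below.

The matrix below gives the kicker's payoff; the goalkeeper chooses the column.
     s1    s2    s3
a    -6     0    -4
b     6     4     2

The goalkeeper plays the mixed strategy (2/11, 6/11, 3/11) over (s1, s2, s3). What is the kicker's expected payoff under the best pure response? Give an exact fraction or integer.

42/11

a: (-6)·(2/11) + (0)·(6/11) + (-4)·(3/11) = -24/11.
b: (6)·(2/11) + (4)·(6/11) + (2)·(3/11) = 42/11.
The best pure response is b with expected payoff 42/11.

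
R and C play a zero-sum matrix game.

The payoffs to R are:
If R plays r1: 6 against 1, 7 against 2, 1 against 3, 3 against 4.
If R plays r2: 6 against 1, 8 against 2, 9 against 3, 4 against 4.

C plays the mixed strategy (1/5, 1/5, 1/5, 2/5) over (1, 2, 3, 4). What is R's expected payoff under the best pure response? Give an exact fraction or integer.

31/5

r1: (6)·(1/5) + (7)·(1/5) + (1)·(1/5) + (3)·(2/5) = 4.
r2: (6)·(1/5) + (8)·(1/5) + (9)·(1/5) + (4)·(2/5) = 31/5.
The best pure response is r2 with expected payoff 31/5.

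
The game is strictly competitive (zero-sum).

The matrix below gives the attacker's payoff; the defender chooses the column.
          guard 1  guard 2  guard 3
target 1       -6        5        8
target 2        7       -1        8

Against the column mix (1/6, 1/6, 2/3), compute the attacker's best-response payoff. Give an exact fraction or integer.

19/3

target 1: (-6)·(1/6) + (5)·(1/6) + (8)·(2/3) = 31/6.
target 2: (7)·(1/6) + (-1)·(1/6) + (8)·(2/3) = 19/3.
The best pure response is target 2 with expected payoff 19/3.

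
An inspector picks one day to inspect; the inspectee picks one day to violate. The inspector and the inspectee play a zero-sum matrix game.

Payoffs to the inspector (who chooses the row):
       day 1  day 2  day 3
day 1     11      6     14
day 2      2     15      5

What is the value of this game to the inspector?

17/2

Column day 3 is strictly dominated by day 1 for the inspectee (it gives the inspector more in every row).
The remaining 2×2 game on (day 1, day 2) × (day 1, day 2) has no saddle point. Let the inspector play day 1 with probability p; indifference gives 11p + 2(1−p) = 6p + 15(1−p), so p = 13/18.
Similarly the inspectee's optimal q on day 1 is 1/2, and the value is 11·(1/2) + (6)·(1/2) = 17/2.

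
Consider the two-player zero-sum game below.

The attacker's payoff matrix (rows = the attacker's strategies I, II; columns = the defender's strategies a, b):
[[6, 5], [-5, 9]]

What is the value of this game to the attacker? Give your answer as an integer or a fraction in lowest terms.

79/15

Row minima are 5 and -5, so the attacker's maximin is 5; column maxima are 6 and 9, so the defender's minimax is 6. These differ, so the equilibrium is in mixed strategies.
Let the attacker play I with probability p. The defender is indifferent when 6p − 5(1−p) = 5p + 9(1−p), giving p = 14/15.
Let the defender play a with probability q. The attacker is indifferent when 6q + 5(1−q) = −5q + 9(1−q), giving q = 4/15.
The value is 6·(4/15) + (5)·(11/15) = 79/15.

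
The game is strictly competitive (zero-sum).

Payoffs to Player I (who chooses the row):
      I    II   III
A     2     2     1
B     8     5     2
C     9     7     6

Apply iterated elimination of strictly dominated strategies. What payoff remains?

Column I is strictly dominated by III for Player II (1<2, 2<8, 6<9); eliminate I.
Row A is strictly dominated by row B (5>2, 2>1); eliminate A.
Row B is strictly dominated by row C (7>5, 6>2); eliminate B.
Column II is strictly dominated by III for Player II (6<7); eliminate II.
Only (C, III) remains, with payoff 6.

6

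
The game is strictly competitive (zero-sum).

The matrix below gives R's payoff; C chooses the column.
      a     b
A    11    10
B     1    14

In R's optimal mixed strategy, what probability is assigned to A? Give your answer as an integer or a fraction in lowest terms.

Row minima are 10 and 1, so R's maximin is 10; column maxima are 11 and 14, so C's minimax is 11. These differ, so the equilibrium is in mixed strategies.
Let R play A with probability p. C is indifferent when 11p + (1−p) = 10p + 14(1−p), giving p = 13/14.

13/14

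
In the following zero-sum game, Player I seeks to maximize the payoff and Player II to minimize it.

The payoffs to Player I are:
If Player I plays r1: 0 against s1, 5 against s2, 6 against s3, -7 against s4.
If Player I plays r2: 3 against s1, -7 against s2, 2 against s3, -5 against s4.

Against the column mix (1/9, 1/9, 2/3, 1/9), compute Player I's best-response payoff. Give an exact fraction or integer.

r1: (0)·(1/9) + (5)·(1/9) + (6)·(2/3) + (-7)·(1/9) = 34/9.
r2: (3)·(1/9) + (-7)·(1/9) + (2)·(2/3) + (-5)·(1/9) = 1/3.
The best pure response is r1 with expected payoff 34/9.

34/9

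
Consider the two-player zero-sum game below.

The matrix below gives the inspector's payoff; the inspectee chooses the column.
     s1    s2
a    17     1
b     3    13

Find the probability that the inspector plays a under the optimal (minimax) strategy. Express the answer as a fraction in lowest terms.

Row minima are 1 and 3, so the inspector's maximin is 3; column maxima are 17 and 13, so the inspectee's minimax is 13. These differ, so the equilibrium is in mixed strategies.
Let the inspector play a with probability p. The inspectee is indifferent when 17p + 3(1−p) = p + 13(1−p), giving p = 5/13.

5/13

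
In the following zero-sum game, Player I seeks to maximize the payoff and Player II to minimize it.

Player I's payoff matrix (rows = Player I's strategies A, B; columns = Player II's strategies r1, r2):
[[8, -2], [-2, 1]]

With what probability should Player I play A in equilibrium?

Row minima are -2 and -2, so Player I's maximin is -2; column maxima are 8 and 1, so Player II's minimax is 1. These differ, so the equilibrium is in mixed strategies.
Let Player I play A with probability p. Player II is indifferent when 8p − 2(1−p) = −2p + (1−p), giving p = 3/13.

3/13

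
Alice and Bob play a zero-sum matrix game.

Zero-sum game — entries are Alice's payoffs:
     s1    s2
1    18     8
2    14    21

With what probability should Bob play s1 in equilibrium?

Row minima are 8 and 14, so Alice's maximin is 14; column maxima are 18 and 21, so Bob's minimax is 18. These differ, so the equilibrium is in mixed strategies.
Let Bob play s1 with probability q. Alice is indifferent when 18q + 8(1−q) = 14q + 21(1−q), giving q = 13/17.

13/17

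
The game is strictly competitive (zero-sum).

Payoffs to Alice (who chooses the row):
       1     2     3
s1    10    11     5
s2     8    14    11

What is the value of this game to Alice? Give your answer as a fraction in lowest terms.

Column 2 is strictly dominated by 1 for Bob (it gives Alice more in every row).
The remaining 2×2 game on (s1, s2) × (1, 3) has no saddle point. Let Alice play s1 with probability p; indifference gives 10p + 8(1−p) = 5p + 11(1−p), so p = 3/8.
Similarly Bob's optimal q on 1 is 3/4, and the value is 10·(3/4) + (5)·(1/4) = 35/4.

35/4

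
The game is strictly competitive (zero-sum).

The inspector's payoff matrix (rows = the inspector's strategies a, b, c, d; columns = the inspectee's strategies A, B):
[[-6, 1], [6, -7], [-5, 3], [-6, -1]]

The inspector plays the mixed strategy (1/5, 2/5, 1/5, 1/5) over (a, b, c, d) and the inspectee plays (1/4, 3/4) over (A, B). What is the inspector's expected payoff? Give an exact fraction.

-19/10

Against (1/4, 3/4), each row's expected payoff is a: -3/4; b: -15/4; c: 1; d: -9/4.
Taking the (1/5, 2/5, 1/5, 1/5)-weighted average: (1/5)·(-3/4) + (2/5)·(-15/4) + (1/5)·(1) + (1/5)·(-9/4) = -19/10.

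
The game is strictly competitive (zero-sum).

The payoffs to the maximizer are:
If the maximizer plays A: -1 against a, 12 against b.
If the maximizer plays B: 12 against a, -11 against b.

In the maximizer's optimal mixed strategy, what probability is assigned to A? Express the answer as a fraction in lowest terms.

23/36

Row minima are -1 and -11, so the maximizer's maximin is -1; column maxima are 12 and 12, so the minimizer's minimax is 12. These differ, so the equilibrium is in mixed strategies.
Let the maximizer play A with probability p. The minimizer is indifferent when −p + 12(1−p) = 12p − 11(1−p), giving p = 23/36.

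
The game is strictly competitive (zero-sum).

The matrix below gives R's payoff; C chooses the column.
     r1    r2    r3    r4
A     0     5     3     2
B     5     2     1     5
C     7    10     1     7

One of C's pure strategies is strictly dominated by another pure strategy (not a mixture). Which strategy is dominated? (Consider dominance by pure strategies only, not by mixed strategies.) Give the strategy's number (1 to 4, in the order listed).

C prefers columns that give R less. Compare r2 with r3: 3 < 5, 1 < 2, 1 < 10.
So r3 strictly dominates r2 for C; r2 is strictly dominated.

2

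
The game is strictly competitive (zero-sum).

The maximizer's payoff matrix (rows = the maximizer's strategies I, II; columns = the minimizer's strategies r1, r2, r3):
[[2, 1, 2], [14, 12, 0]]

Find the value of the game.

24/13

Column r1 is strictly dominated by r2 for the minimizer (it gives the maximizer more in every row).
The remaining 2×2 game on (I, II) × (r2, r3) has no saddle point. Let the maximizer play I with probability p; indifference gives p + 12(1−p) = 2p, so p = 12/13.
Similarly the minimizer's optimal q on r2 is 2/13, and the value is 1·(2/13) + (2)·(11/13) = 24/13.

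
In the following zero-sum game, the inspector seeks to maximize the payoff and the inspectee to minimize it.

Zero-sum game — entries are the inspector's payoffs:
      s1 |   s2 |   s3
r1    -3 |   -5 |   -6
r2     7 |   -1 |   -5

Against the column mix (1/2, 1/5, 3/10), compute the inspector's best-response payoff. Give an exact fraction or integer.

r1: (-3)·(1/2) + (-5)·(1/5) + (-6)·(3/10) = -43/10.
r2: (7)·(1/2) + (-1)·(1/5) + (-5)·(3/10) = 9/5.
The best pure response is r2 with expected payoff 9/5.

9/5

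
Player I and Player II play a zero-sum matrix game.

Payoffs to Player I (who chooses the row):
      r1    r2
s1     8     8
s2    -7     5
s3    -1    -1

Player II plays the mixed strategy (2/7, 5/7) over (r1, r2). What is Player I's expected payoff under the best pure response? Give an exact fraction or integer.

s1: (8)·(2/7) + (8)·(5/7) = 8.
s2: (-7)·(2/7) + (5)·(5/7) = 11/7.
s3: (-1)·(2/7) + (-1)·(5/7) = -1.
The best pure response is s1 with expected payoff 8.

8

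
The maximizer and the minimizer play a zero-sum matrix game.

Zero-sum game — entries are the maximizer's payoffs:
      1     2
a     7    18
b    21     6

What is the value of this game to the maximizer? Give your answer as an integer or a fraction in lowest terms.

Row minima are 7 and 6, so the maximizer's maximin is 7; column maxima are 21 and 18, so the minimizer's minimax is 18. These differ, so the equilibrium is in mixed strategies.
Let the maximizer play a with probability p. The minimizer is indifferent when 7p + 21(1−p) = 18p + 6(1−p), giving p = 15/26.
Let the minimizer play 1 with probability q. The maximizer is indifferent when 7q + 18(1−q) = 21q + 6(1−q), giving q = 6/13.
The value is 7·(6/13) + (18)·(7/13) = 168/13.

168/13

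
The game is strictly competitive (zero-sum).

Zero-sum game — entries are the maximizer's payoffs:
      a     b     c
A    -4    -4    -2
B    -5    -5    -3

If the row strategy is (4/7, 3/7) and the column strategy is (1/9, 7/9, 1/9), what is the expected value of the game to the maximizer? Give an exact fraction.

-265/63

Against (1/9, 7/9, 1/9), each row's expected payoff is A: -34/9; B: -43/9.
Taking the (4/7, 3/7)-weighted average: (4/7)·(-34/9) + (3/7)·(-43/9) = -265/63.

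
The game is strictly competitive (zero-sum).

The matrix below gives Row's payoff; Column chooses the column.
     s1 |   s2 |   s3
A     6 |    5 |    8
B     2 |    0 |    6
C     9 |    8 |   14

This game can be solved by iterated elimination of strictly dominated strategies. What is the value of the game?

Row A is strictly dominated by row C (9>6, 8>5, 14>8); eliminate A.
Column s1 is strictly dominated by s2 for Column (0<2, 8<9); eliminate s1.
Column s3 is strictly dominated by s2 for Column (0<6, 8<14); eliminate s3.
Row B is strictly dominated by row C (8>0); eliminate B.
Only (C, s2) remains, with payoff 8.

8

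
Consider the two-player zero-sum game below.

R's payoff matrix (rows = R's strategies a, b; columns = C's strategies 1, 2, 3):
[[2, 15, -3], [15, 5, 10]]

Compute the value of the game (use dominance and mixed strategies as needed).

165/23

Column 1 is strictly dominated by 3 for C (it gives R more in every row).
The remaining 2×2 game on (a, b) × (2, 3) has no saddle point. Let R play a with probability p; indifference gives 15p + 5(1−p) = −3p + 10(1−p), so p = 5/23.
Similarly C's optimal q on 2 is 13/23, and the value is 15·(13/23) + (-3)·(10/23) = 165/23.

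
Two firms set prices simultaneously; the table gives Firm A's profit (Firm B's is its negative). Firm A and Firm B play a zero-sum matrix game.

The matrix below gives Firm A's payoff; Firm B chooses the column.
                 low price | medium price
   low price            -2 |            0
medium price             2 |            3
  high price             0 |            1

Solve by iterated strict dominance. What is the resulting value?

Row high price is strictly dominated by row medium price (2>0, 3>1); eliminate high price.
Column medium price is strictly dominated by low price for Firm B (-2<0, 2<3); eliminate medium price.
Row low price is strictly dominated by row medium price (2>-2); eliminate low price.
Only (medium price, low price) remains, with payoff 2.

2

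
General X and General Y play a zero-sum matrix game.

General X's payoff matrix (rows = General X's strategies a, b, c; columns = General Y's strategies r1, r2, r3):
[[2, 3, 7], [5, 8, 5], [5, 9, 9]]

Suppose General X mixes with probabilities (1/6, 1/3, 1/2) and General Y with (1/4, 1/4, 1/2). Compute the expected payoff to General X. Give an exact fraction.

161/24

Against (1/4, 1/4, 1/2), each row's expected payoff is a: 19/4; b: 23/4; c: 8.
Taking the (1/6, 1/3, 1/2)-weighted average: (1/6)·(19/4) + (1/3)·(23/4) + (1/2)·(8) = 161/24.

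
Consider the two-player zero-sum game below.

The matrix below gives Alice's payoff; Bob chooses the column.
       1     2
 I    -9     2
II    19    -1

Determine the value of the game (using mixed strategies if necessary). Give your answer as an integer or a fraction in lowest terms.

29/31

Row minima are -9 and -1, so Alice's maximin is -1; column maxima are 19 and 2, so Bob's minimax is 2. These differ, so the equilibrium is in mixed strategies.
Let Alice play I with probability p. Bob is indifferent when −9p + 19(1−p) = 2p − (1−p), giving p = 20/31.
Let Bob play 1 with probability q. Alice is indifferent when −9q + 2(1−q) = 19q − (1−q), giving q = 3/31.
The value is -9·(3/31) + (2)·(28/31) = 29/31.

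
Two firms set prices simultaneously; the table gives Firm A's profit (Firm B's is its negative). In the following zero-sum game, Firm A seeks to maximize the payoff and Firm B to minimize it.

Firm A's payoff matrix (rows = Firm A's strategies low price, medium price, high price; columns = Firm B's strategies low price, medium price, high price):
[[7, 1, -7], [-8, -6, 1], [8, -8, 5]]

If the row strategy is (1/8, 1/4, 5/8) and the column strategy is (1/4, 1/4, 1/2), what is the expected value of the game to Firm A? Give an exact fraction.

Against (1/4, 1/4, 1/2), each row's expected payoff is low price: -3/2; medium price: -3; high price: 5/2.
Taking the (1/8, 1/4, 5/8)-weighted average: (1/8)·(-3/2) + (1/4)·(-3) + (5/8)·(5/2) = 5/8.

5/8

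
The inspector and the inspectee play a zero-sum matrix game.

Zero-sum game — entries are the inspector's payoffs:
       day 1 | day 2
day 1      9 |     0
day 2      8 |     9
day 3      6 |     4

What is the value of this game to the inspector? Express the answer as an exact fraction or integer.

81/10

Row day 3 is strictly dominated by row day 2, so the inspector never plays it.
The remaining 2×2 game on (day 1, day 2) × (day 1, day 2) has no saddle point. Let the inspector play day 1 with probability p; indifference gives 9p + 8(1−p) = 9(1−p), so p = 1/10.
Similarly the inspectee's optimal q on day 1 is 9/10, and the value is 9·(9/10) + (0)·(1/10) = 81/10.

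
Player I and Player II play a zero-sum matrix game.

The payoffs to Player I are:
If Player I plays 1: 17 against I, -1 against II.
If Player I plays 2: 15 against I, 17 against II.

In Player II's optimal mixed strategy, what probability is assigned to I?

Row minima are -1 and 15, so Player I's maximin is 15; column maxima are 17 and 17, so Player II's minimax is 17. These differ, so the equilibrium is in mixed strategies.
Let Player II play I with probability q. Player I is indifferent when 17q − (1−q) = 15q + 17(1−q), giving q = 9/10.

9/10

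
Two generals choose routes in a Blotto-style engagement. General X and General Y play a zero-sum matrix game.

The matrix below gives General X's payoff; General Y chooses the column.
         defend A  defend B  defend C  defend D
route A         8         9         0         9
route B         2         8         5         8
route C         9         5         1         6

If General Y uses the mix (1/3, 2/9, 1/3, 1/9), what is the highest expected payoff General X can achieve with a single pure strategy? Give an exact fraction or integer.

17/3

route A: (8)·(1/3) + (9)·(2/9) + (0)·(1/3) + (9)·(1/9) = 17/3.
route B: (2)·(1/3) + (8)·(2/9) + (5)·(1/3) + (8)·(1/9) = 5.
route C: (9)·(1/3) + (5)·(2/9) + (1)·(1/3) + (6)·(1/9) = 46/9.
The best pure response is route A with expected payoff 17/3.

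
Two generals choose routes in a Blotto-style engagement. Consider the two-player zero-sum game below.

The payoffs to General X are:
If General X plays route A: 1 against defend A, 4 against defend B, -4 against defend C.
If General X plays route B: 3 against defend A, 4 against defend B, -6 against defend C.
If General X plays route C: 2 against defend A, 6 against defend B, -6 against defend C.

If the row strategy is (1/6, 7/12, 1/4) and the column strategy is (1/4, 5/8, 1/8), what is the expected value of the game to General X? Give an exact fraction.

Against (1/4, 5/8, 1/8), each row's expected payoff is route A: 9/4; route B: 5/2; route C: 7/2.
Taking the (1/6, 7/12, 1/4)-weighted average: (1/6)·(9/4) + (7/12)·(5/2) + (1/4)·(7/2) = 65/24.

65/24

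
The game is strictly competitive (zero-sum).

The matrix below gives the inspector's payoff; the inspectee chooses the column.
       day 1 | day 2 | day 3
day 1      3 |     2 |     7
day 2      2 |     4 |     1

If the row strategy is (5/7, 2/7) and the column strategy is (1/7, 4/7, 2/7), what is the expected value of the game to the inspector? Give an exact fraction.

Against (1/7, 4/7, 2/7), each row's expected payoff is day 1: 25/7; day 2: 20/7.
Taking the (5/7, 2/7)-weighted average: (5/7)·(25/7) + (2/7)·(20/7) = 165/49.

165/49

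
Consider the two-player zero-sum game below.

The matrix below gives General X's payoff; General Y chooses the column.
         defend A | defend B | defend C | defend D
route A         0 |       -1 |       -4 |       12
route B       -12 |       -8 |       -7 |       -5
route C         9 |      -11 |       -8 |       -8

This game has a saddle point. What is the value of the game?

-4

Row minima: -4, -12, -11 → General X's maximin is -4.
Column maxima: 9, -1, -4, 12 → General Y's minimax is -4.
They coincide at (route A, defend C), so the value is -4.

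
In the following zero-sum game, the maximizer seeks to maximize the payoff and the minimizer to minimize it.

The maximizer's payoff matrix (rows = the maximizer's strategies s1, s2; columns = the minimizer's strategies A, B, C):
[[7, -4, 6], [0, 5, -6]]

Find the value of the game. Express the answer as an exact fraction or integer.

Column A is strictly dominated by C for the minimizer (it gives the maximizer more in every row).
The remaining 2×2 game on (s1, s2) × (B, C) has no saddle point. Let the maximizer play s1 with probability p; indifference gives −4p + 5(1−p) = 6p − 6(1−p), so p = 11/21.
Similarly the minimizer's optimal q on B is 4/7, and the value is -4·(4/7) + (6)·(3/7) = 2/7.

2/7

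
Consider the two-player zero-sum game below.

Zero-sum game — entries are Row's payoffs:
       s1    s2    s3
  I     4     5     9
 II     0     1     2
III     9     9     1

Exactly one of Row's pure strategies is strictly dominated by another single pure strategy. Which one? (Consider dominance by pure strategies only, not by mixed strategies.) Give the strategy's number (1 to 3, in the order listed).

2

Compare II with I: 4 > 0, 5 > 1, 9 > 2.
So I strictly dominates II for Row; II is strictly dominated.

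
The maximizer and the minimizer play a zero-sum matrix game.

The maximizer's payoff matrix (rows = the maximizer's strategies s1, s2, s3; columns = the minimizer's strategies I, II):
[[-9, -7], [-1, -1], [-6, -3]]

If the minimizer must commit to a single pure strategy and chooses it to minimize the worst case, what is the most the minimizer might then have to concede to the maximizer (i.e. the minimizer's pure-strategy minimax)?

The worst case (largest entry) in each column is I: -1, II: -1.
The best (smallest) of these is -1.

-1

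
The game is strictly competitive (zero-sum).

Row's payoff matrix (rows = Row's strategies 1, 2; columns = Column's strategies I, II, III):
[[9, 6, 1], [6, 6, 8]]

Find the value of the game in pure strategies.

Row minima: 1, 6 → Row's maximin is 6.
Column maxima: 9, 6, 8 → Column's minimax is 6.
They coincide at (2, II), so the value is 6.

6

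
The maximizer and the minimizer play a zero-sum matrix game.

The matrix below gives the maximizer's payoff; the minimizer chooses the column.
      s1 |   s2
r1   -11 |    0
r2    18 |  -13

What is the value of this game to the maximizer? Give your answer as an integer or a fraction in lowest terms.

-143/42

Row minima are -11 and -13, so the maximizer's maximin is -11; column maxima are 18 and 0, so the minimizer's minimax is 0. These differ, so the equilibrium is in mixed strategies.
Let the maximizer play r1 with probability p. The minimizer is indifferent when −11p + 18(1−p) = −13(1−p), giving p = 31/42.
Let the minimizer play s1 with probability q. The maximizer is indifferent when −11q = 18q − 13(1−q), giving q = 13/42.
The value is -11·(13/42) + (0)·(29/42) = -143/42.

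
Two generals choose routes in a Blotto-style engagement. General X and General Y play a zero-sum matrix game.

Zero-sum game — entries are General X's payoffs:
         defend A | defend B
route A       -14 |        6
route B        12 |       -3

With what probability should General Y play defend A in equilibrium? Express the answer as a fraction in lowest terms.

9/35

Row minima are -14 and -3, so General X's maximin is -3; column maxima are 12 and 6, so General Y's minimax is 6. These differ, so the equilibrium is in mixed strategies.
Let General Y play defend A with probability q. General X is indifferent when −14q + 6(1−q) = 12q − 3(1−q), giving q = 9/35.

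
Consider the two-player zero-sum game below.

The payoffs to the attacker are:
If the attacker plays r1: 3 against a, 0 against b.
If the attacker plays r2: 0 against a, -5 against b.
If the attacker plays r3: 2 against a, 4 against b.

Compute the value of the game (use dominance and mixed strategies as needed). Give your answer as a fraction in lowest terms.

12/5

Row r2 is strictly dominated by row r1, so the attacker never plays it.
The remaining 2×2 game on (r1, r3) × (a, b) has no saddle point. Let the attacker play r1 with probability p; indifference gives 3p + 2(1−p) = 4(1−p), so p = 2/5.
Similarly the defender's optimal q on a is 4/5, and the value is 3·(4/5) + (0)·(1/5) = 12/5.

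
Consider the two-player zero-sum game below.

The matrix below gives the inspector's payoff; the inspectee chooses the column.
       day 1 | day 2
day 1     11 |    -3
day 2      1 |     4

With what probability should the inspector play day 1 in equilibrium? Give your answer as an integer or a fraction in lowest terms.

Row minima are -3 and 1, so the inspector's maximin is 1; column maxima are 11 and 4, so the inspectee's minimax is 4. These differ, so the equilibrium is in mixed strategies.
Let the inspector play day 1 with probability p. The inspectee is indifferent when 11p + (1−p) = −3p + 4(1−p), giving p = 3/17.

3/17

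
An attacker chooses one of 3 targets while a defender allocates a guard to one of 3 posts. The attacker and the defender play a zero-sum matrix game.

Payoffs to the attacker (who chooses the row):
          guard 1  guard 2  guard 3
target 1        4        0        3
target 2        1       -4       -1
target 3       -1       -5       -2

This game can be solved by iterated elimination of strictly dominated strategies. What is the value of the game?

0

Row target 2 is strictly dominated by row target 1 (4>1, 0>-4, 3>-1); eliminate target 2.
Row target 3 is strictly dominated by row target 1 (4>-1, 0>-5, 3>-2); eliminate target 3.
Column guard 1 is strictly dominated by guard 2 for the defender (0<4); eliminate guard 1.
Column guard 3 is strictly dominated by guard 2 for the defender (0<3); eliminate guard 3.
Only (target 1, guard 2) remains, with payoff 0.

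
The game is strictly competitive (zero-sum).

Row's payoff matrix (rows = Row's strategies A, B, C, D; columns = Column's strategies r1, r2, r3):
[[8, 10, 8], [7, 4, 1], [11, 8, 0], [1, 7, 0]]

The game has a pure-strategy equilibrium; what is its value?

Row minima: 8, 1, 0, 0 → Row's maximin is 8.
Column maxima: 11, 10, 8 → Column's minimax is 8.
They coincide at (A, r3), so the value is 8.

8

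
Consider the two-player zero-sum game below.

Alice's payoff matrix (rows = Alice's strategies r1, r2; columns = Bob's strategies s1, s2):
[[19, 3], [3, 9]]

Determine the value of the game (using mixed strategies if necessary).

Row minima are 3 and 3, so Alice's maximin is 3; column maxima are 19 and 9, so Bob's minimax is 9. These differ, so the equilibrium is in mixed strategies.
Let Alice play r1 with probability p. Bob is indifferent when 19p + 3(1−p) = 3p + 9(1−p), giving p = 3/11.
Let Bob play s1 with probability q. Alice is indifferent when 19q + 3(1−q) = 3q + 9(1−q), giving q = 3/11.
The value is 19·(3/11) + (3)·(8/11) = 81/11.

81/11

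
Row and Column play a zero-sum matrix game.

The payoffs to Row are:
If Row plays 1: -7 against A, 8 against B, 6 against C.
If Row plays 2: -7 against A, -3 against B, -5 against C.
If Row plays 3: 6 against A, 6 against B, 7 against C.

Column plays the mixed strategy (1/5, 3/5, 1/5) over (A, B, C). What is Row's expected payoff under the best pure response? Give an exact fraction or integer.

1: (-7)·(1/5) + (8)·(3/5) + (6)·(1/5) = 23/5.
2: (-7)·(1/5) + (-3)·(3/5) + (-5)·(1/5) = -21/5.
3: (6)·(1/5) + (6)·(3/5) + (7)·(1/5) = 31/5.
The best pure response is 3 with expected payoff 31/5.

31/5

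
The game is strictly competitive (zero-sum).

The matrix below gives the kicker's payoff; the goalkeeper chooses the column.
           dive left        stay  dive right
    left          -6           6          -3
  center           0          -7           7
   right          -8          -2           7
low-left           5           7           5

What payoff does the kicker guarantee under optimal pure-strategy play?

5

Row minima: -6, -7, -8, 5 → the kicker's maximin is 5.
Column maxima: 5, 7, 7 → the goalkeeper's minimax is 5.
They coincide at (low-left, dive left), so the value is 5.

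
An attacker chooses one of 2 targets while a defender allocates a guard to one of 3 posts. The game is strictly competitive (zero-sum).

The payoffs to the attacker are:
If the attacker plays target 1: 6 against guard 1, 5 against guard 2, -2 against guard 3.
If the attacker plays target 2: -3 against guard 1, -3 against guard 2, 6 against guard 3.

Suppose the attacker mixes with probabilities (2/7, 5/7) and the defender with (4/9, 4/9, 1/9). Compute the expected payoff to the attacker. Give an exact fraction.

Against (4/9, 4/9, 1/9), each row's expected payoff is target 1: 14/3; target 2: -2.
Taking the (2/7, 5/7)-weighted average: (2/7)·(14/3) + (5/7)·(-2) = -2/21.

-2/21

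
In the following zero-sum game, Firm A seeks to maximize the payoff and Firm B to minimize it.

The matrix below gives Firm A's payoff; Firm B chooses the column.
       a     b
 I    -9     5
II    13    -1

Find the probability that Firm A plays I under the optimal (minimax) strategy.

1/2

Row minima are -9 and -1, so Firm A's maximin is -1; column maxima are 13 and 5, so Firm B's minimax is 5. These differ, so the equilibrium is in mixed strategies.
Let Firm A play I with probability p. Firm B is indifferent when −9p + 13(1−p) = 5p − (1−p), giving p = 1/2.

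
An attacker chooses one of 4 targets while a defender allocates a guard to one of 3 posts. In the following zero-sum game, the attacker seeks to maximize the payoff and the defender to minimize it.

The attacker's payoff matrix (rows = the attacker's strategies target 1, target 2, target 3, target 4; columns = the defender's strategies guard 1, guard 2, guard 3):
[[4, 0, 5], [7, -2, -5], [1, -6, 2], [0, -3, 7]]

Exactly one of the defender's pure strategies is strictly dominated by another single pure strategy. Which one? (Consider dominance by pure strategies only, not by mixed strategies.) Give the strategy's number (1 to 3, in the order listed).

The defender prefers columns that give the attacker less. Compare guard 1 with guard 2: 0 < 4, -2 < 7, -6 < 1, -3 < 0.
So guard 2 strictly dominates guard 1 for the defender; guard 1 is strictly dominated.

1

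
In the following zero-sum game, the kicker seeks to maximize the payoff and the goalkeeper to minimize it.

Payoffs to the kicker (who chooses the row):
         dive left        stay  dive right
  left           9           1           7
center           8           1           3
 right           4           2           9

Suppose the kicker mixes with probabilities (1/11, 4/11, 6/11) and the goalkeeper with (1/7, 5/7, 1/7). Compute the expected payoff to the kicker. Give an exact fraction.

Against (1/7, 5/7, 1/7), each row's expected payoff is left: 3; center: 16/7; right: 23/7.
Taking the (1/11, 4/11, 6/11)-weighted average: (1/11)·(3) + (4/11)·(16/7) + (6/11)·(23/7) = 223/77.

223/77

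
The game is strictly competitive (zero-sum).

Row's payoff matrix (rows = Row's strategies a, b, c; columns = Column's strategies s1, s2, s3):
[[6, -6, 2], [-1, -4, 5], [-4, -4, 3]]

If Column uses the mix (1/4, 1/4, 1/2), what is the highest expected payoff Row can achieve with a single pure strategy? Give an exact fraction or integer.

5/4

a: (6)·(1/4) + (-6)·(1/4) + (2)·(1/2) = 1.
b: (-1)·(1/4) + (-4)·(1/4) + (5)·(1/2) = 5/4.
c: (-4)·(1/4) + (-4)·(1/4) + (3)·(1/2) = -1/2.
The best pure response is b with expected payoff 5/4.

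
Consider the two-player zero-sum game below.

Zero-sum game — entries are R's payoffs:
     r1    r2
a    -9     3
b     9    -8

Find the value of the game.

Row minima are -9 and -8, so R's maximin is -8; column maxima are 9 and 3, so C's minimax is 3. These differ, so the equilibrium is in mixed strategies.
Let R play a with probability p. C is indifferent when −9p + 9(1−p) = 3p − 8(1−p), giving p = 17/29.
Let C play r1 with probability q. R is indifferent when −9q + 3(1−q) = 9q − 8(1−q), giving q = 11/29.
The value is -9·(11/29) + (3)·(18/29) = -45/29.

-45/29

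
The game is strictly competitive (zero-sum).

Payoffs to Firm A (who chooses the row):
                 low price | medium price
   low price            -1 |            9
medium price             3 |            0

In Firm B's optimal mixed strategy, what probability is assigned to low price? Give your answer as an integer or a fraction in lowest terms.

Row minima are -1 and 0, so Firm A's maximin is 0; column maxima are 3 and 9, so Firm B's minimax is 3. These differ, so the equilibrium is in mixed strategies.
Let Firm B play low price with probability q. Firm A is indifferent when −q + 9(1−q) = 3q, giving q = 9/13.

9/13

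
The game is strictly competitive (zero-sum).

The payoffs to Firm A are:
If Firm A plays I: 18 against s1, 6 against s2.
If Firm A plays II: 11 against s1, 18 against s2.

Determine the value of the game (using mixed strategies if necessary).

Row minima are 6 and 11, so Firm A's maximin is 11; column maxima are 18 and 18, so Firm B's minimax is 18. These differ, so the equilibrium is in mixed strategies.
Let Firm A play I with probability p. Firm B is indifferent when 18p + 11(1−p) = 6p + 18(1−p), giving p = 7/19.
Let Firm B play s1 with probability q. Firm A is indifferent when 18q + 6(1−q) = 11q + 18(1−q), giving q = 12/19.
The value is 18·(12/19) + (6)·(7/19) = 258/19.

258/19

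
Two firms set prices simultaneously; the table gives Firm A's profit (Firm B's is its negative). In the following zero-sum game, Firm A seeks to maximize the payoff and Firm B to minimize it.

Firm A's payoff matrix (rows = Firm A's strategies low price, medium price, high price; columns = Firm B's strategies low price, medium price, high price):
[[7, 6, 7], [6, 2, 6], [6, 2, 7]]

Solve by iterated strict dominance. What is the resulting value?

6

Column low price is strictly dominated by medium price for Firm B (6<7, 2<6, 2<6); eliminate low price.
Row medium price is strictly dominated by row low price (6>2, 7>6); eliminate medium price.
Column high price is strictly dominated by medium price for Firm B (6<7, 2<7); eliminate high price.
Row high price is strictly dominated by row low price (6>2); eliminate high price.
Only (low price, medium price) remains, with payoff 6.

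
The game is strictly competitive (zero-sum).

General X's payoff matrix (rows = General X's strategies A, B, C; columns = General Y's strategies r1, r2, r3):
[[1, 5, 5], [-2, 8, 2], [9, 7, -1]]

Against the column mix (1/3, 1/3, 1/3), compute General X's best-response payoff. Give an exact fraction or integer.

5

A: (1)·(1/3) + (5)·(1/3) + (5)·(1/3) = 11/3.
B: (-2)·(1/3) + (8)·(1/3) + (2)·(1/3) = 8/3.
C: (9)·(1/3) + (7)·(1/3) + (-1)·(1/3) = 5.
The best pure response is C with expected payoff 5.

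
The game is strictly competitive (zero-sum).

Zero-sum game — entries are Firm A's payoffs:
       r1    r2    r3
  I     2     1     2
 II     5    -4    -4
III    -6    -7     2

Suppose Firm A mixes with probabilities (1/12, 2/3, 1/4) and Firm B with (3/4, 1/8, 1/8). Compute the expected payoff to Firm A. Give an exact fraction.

17/24

Against (3/4, 1/8, 1/8), each row's expected payoff is I: 15/8; II: 11/4; III: -41/8.
Taking the (1/12, 2/3, 1/4)-weighted average: (1/12)·(15/8) + (2/3)·(11/4) + (1/4)·(-41/8) = 17/24.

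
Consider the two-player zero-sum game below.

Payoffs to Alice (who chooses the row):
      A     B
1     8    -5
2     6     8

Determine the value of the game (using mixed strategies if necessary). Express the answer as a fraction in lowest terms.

94/15

Row minima are -5 and 6, so Alice's maximin is 6; column maxima are 8 and 8, so Bob's minimax is 8. These differ, so the equilibrium is in mixed strategies.
Let Alice play 1 with probability p. Bob is indifferent when 8p + 6(1−p) = −5p + 8(1−p), giving p = 2/15.
Let Bob play A with probability q. Alice is indifferent when 8q − 5(1−q) = 6q + 8(1−q), giving q = 13/15.
The value is 8·(13/15) + (-5)·(2/15) = 94/15.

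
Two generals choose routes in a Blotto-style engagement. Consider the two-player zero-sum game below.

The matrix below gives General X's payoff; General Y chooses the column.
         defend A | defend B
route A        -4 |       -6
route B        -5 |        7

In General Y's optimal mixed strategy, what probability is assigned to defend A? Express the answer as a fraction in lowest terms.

13/14

Row minima are -6 and -5, so General X's maximin is -5; column maxima are -4 and 7, so General Y's minimax is -4. These differ, so the equilibrium is in mixed strategies.
Let General Y play defend A with probability q. General X is indifferent when −4q − 6(1−q) = −5q + 7(1−q), giving q = 13/14.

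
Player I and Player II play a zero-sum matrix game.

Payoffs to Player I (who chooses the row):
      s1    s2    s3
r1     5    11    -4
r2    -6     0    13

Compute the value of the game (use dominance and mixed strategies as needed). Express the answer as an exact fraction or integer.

41/28

Column s2 is strictly dominated by s1 for Player II (it gives Player I more in every row).
The remaining 2×2 game on (r1, r2) × (s1, s3) has no saddle point. Let Player I play r1 with probability p; indifference gives 5p − 6(1−p) = −4p + 13(1−p), so p = 19/28.
Similarly Player II's optimal q on s1 is 17/28, and the value is 5·(17/28) + (-4)·(11/28) = 41/28.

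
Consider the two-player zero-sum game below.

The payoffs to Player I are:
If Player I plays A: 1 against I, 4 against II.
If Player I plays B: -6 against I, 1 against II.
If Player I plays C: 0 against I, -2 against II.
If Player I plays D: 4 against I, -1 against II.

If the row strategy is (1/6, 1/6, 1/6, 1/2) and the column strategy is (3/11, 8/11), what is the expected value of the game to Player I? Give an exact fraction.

Against (3/11, 8/11), each row's expected payoff is A: 35/11; B: -10/11; C: -16/11; D: 4/11.
Taking the (1/6, 1/6, 1/6, 1/2)-weighted average: (1/6)·(35/11) + (1/6)·(-10/11) + (1/6)·(-16/11) + (1/2)·(4/11) = 7/22.

7/22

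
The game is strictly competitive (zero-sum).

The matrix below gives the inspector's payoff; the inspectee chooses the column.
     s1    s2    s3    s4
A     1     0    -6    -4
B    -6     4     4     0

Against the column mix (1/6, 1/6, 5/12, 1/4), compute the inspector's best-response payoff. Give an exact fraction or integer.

A: (1)·(1/6) + (0)·(1/6) + (-6)·(5/12) + (-4)·(1/4) = -10/3.
B: (-6)·(1/6) + (4)·(1/6) + (4)·(5/12) + (0)·(1/4) = 4/3.
The best pure response is B with expected payoff 4/3.

4/3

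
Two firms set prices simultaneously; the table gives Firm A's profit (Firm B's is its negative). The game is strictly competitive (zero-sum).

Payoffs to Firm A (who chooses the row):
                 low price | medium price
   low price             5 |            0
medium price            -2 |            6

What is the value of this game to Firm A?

30/13

Row minima are 0 and -2, so Firm A's maximin is 0; column maxima are 5 and 6, so Firm B's minimax is 5. These differ, so the equilibrium is in mixed strategies.
Let Firm A play low price with probability p. Firm B is indifferent when 5p − 2(1−p) = 6(1−p), giving p = 8/13.
Let Firm B play low price with probability q. Firm A is indifferent when 5q = −2q + 6(1−q), giving q = 6/13.
The value is 5·(6/13) + (0)·(7/13) = 30/13.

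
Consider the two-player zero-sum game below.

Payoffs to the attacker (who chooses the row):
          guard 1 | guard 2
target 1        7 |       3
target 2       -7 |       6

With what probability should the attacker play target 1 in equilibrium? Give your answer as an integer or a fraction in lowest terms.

13/17

Row minima are 3 and -7, so the attacker's maximin is 3; column maxima are 7 and 6, so the defender's minimax is 6. These differ, so the equilibrium is in mixed strategies.
Let the attacker play target 1 with probability p. The defender is indifferent when 7p − 7(1−p) = 3p + 6(1−p), giving p = 13/17.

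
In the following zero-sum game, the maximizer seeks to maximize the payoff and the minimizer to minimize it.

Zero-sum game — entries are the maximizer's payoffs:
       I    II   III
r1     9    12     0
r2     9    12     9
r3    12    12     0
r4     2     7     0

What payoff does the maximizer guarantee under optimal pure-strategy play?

Row minima: 0, 9, 0, 0 → the maximizer's maximin is 9.
Column maxima: 12, 12, 9 → the minimizer's minimax is 9.
They coincide at (r2, III), so the value is 9.

9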